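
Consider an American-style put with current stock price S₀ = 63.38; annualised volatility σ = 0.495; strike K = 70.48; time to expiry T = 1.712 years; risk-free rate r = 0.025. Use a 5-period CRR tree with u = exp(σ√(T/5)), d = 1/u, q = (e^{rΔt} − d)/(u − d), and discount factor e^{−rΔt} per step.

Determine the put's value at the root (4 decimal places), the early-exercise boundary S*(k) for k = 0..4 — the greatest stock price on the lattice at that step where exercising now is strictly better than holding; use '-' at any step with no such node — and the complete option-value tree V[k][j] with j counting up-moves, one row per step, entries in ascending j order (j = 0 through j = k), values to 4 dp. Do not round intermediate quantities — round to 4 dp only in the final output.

Δt=0.34240  u=1.33596  d=0.74853  q=0.44272  discount=0.99148
step 5 (expiry): payoffs max(K−S,0) = 55.5868 43.8989 23.0384 0.0000 0.0000 0.0000
step 4: (k=4,j=0): S=19.8967, (K−S)⁺=50.5833, hold=49.9826 ⇒ V=50.5833 exercise | (k=4,j=1): S=35.5113, (K−S)⁺=34.9687, hold=34.3680 ⇒ V=34.9687 exercise | (k=4,j=2): S=63.3800, (K−S)⁺=7.1000, hold=12.7293 ⇒ V=12.7293 continue | (k=4,j=3): S=113.1197, (K−S)⁺=0.0000, hold=0.0000 ⇒ V=0.0000 continue | (k=4,j=4): S=201.8943, (K−S)⁺=0.0000, hold=0.0000 ⇒ V=0.0000 continue  boundary S*=35.5113
step 3: (k=3,j=0): S=26.5811, (K−S)⁺=43.8989, hold=43.2981 ⇒ V=43.8989 exercise | (k=3,j=1): S=47.4416, (K−S)⁺=23.0384, hold=24.9087 ⇒ V=24.9087 continue | (k=3,j=2): S=84.6731, (K−S)⁺=0.0000, hold=7.0333 ⇒ V=7.0333 continue | (k=3,j=3): S=151.1232, (K−S)⁺=0.0000, hold=0.0000 ⇒ V=0.0000 continue  boundary S*=26.5811
step 2: (k=2,j=0): S=35.5113, (K−S)⁺=34.9687, hold=35.1889 ⇒ V=35.1889 continue | (k=2,j=1): S=63.3800, (K−S)⁺=7.1000, hold=16.8499 ⇒ V=16.8499 continue | (k=2,j=2): S=113.1197, (K−S)⁺=0.0000, hold=3.8861 ⇒ V=3.8861 continue  boundary S*=-
step 1: (k=1,j=0): S=47.4416, (K−S)⁺=23.0384, hold=26.8391 ⇒ V=26.8391 continue | (k=1,j=1): S=84.6731, (K−S)⁺=0.0000, hold=11.0158 ⇒ V=11.0158 continue  boundary S*=-
step 0: (k=0,j=0): S=63.3800, (K−S)⁺=7.1000, hold=19.6647 ⇒ V=19.6647 continue  boundary S*=-

price = 19.6647
boundary = - - - 26.5811 35.5113
tree:
19.6647
26.8391 11.0158
35.1889 16.8499 3.8861
43.8989 24.9087 7.0333 0.0000
50.5833 34.9687 12.7293 0.0000 0.0000
55.5868 43.8989 23.0384 0.0000 0.0000 0.0000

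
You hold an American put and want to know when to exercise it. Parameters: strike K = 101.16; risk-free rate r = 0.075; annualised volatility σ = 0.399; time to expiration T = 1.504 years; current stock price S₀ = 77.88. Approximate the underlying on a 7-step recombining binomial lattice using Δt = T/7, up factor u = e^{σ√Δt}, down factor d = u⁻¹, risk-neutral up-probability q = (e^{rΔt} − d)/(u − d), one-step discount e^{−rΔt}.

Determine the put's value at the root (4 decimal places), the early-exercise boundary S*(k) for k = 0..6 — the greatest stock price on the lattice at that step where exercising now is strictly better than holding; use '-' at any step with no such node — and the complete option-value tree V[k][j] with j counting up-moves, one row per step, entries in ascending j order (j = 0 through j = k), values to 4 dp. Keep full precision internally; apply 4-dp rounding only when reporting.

price = 26.5992
boundary = - 64.7298 53.8001 64.7298 53.8001 64.7298 77.8800
tree:
26.5992
36.4302 17.5402
47.3599 25.7413 9.8315
56.4442 36.4302 15.7882 4.1373
63.9945 47.3599 24.5305 7.4757 0.9013
70.2700 56.4442 36.4302 13.3152 1.8231 0.0000
75.4858 63.9945 47.3599 23.2800 3.6874 0.0000 0.0000
79.8210 70.2700 56.4442 36.4302 7.4583 0.0000 0.0000 0.0000

Δt=0.21486  u=1.20315  d=0.83115  q=0.49756  discount=0.98401
step 7 (expiry): payoffs max(K−S,0) = 79.8210 70.2700 56.4442 36.4302 7.4583 0.0000 0.0000 0.0000
step 6: (k=6,j=0): S=25.6742, (K−S)⁺=75.4858, hold=73.8688 ⇒ V=75.4858 exercise | (k=6,j=1): S=37.1655, (K−S)⁺=63.9945, hold=62.3775 ⇒ V=63.9945 exercise | (k=6,j=2): S=53.8001, (K−S)⁺=47.3599, hold=45.7429 ⇒ V=47.3599 exercise | (k=6,j=3): S=77.8800, (K−S)⁺=23.2800, hold=21.6629 ⇒ V=23.2800 exercise | (k=6,j=4): S=112.7377, (K−S)⁺=0.0000, hold=3.6874 ⇒ V=3.6874 continue | (k=6,j=5): S=163.1970, (K−S)⁺=0.0000, hold=0.0000 ⇒ V=0.0000 continue | (k=6,j=6): S=236.2410, (K−S)⁺=0.0000, hold=0.0000 ⇒ V=0.0000 continue  boundary S*=77.8800
step 5: (k=5,j=0): S=30.8900, (K−S)⁺=70.2700, hold=68.6529 ⇒ V=70.2700 exercise | (k=5,j=1): S=44.7158, (K−S)⁺=56.4442, hold=54.8271 ⇒ V=56.4442 exercise | (k=5,j=2): S=64.7298, (K−S)⁺=36.4302, hold=34.8131 ⇒ V=36.4302 exercise | (k=5,j=3): S=93.7017, (K−S)⁺=7.4583, hold=13.3152 ⇒ V=13.3152 continue | (k=5,j=4): S=135.6409, (K−S)⁺=0.0000, hold=1.8231 ⇒ V=1.8231 continue | (k=5,j=5): S=196.3513, (K−S)⁺=0.0000, hold=0.0000 ⇒ V=0.0000 continue  boundary S*=64.7298
step 4: (k=4,j=0): S=37.1655, (K−S)⁺=63.9945, hold=62.3775 ⇒ V=63.9945 exercise | (k=4,j=1): S=53.8001, (K−S)⁺=47.3599, hold=45.7429 ⇒ V=47.3599 exercise | (k=4,j=2): S=77.8800, (K−S)⁺=23.2800, hold=24.5305 ⇒ V=24.5305 continue | (k=4,j=3): S=112.7377, (K−S)⁺=0.0000, hold=7.4757 ⇒ V=7.4757 continue | (k=4,j=4): S=163.1970, (K−S)⁺=0.0000, hold=0.9013 ⇒ V=0.9013 continue  boundary S*=53.8001
step 3: (k=3,j=0): S=44.7158, (K−S)⁺=56.4442, hold=54.8271 ⇒ V=56.4442 exercise | (k=3,j=1): S=64.7298, (K−S)⁺=36.4302, hold=35.4254 ⇒ V=36.4302 exercise | (k=3,j=2): S=93.7017, (K−S)⁺=7.4583, hold=15.7882 ⇒ V=15.7882 continue | (k=3,j=3): S=135.6409, (K−S)⁺=0.0000, hold=4.1373 ⇒ V=4.1373 continue  boundary S*=64.7298
step 2: (k=2,j=0): S=53.8001, (K−S)⁺=47.3599, hold=45.7429 ⇒ V=47.3599 exercise | (k=2,j=1): S=77.8800, (K−S)⁺=23.2800, hold=25.7413 ⇒ V=25.7413 continue | (k=2,j=2): S=112.7377, (K−S)⁺=0.0000, hold=9.8315 ⇒ V=9.8315 continue  boundary S*=53.8001
step 1: (k=1,j=0): S=64.7298, (K−S)⁺=36.4302, hold=36.0182 ⇒ V=36.4302 exercise | (k=1,j=1): S=93.7017, (K−S)⁺=7.4583, hold=17.5402 ⇒ V=17.5402 continue  boundary S*=64.7298
step 0: (k=0,j=0): S=77.8800, (K−S)⁺=23.2800, hold=26.5992 ⇒ V=26.5992 continue  boundary S*=-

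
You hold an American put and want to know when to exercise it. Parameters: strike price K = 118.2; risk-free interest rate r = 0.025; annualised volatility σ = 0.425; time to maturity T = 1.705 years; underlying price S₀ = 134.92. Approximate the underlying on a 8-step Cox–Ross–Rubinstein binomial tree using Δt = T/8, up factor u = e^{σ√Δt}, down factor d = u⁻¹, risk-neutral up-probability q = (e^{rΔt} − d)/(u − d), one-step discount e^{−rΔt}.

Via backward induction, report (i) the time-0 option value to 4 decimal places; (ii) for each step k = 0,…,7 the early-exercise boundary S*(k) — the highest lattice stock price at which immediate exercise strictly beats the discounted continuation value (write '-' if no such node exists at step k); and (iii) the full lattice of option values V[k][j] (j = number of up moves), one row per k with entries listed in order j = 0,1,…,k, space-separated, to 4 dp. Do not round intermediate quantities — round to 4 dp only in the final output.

price = 18.4769
boundary = - - - - 61.5512 50.5855 61.5512 74.8939
tree:
18.4769
25.6488 10.4257
34.5881 15.6435 4.5335
45.1108 22.8611 7.5071 1.1593
56.6488 32.3351 12.2078 2.1770 0.0000
67.6145 43.9041 19.3766 4.0881 0.0000 0.0000
76.6265 56.6488 29.7240 7.6768 0.0000 0.0000 0.0000
84.0330 67.6145 43.3061 14.4159 0.0000 0.0000 0.0000 0.0000
90.1200 76.6265 56.6488 27.0710 0.0000 0.0000 0.0000 0.0000 0.0000

Δt=0.21313  u=1.21677  d=0.82185  q=0.46463  discount=0.99469
step 8 (expiry): payoffs max(K−S,0) = 90.1200 76.6265 56.6488 27.0710 0.0000 0.0000 0.0000 0.0000 0.0000
step 7: (k=7,j=0): S=34.1670, (K−S)⁺=84.0330, hold=83.4049 ⇒ V=84.0330 exercise | (k=7,j=1): S=50.5855, (K−S)⁺=67.6145, hold=66.9863 ⇒ V=67.6145 exercise | (k=7,j=2): S=74.8939, (K−S)⁺=43.3061, hold=42.6780 ⇒ V=43.3061 exercise | (k=7,j=3): S=110.8834, (K−S)⁺=7.3166, hold=14.4159 ⇒ V=14.4159 continue | (k=7,j=4): S=164.1672, (K−S)⁺=0.0000, hold=0.0000 ⇒ V=0.0000 continue | (k=7,j=5): S=243.0560, (K−S)⁺=0.0000, hold=0.0000 ⇒ V=0.0000 continue | (k=7,j=6): S=359.8539, (K−S)⁺=0.0000, hold=0.0000 ⇒ V=0.0000 continue | (k=7,j=7): S=532.7778, (K−S)⁺=0.0000, hold=0.0000 ⇒ V=0.0000 continue  boundary S*=74.8939
step 6: (k=6,j=0): S=41.5735, (K−S)⁺=76.6265, hold=75.9984 ⇒ V=76.6265 exercise | (k=6,j=1): S=61.5512, (K−S)⁺=56.6488, hold=56.0207 ⇒ V=56.6488 exercise | (k=6,j=2): S=91.1290, (K−S)⁺=27.0710, hold=29.7240 ⇒ V=29.7240 continue | (k=6,j=3): S=134.9200, (K−S)⁺=0.0000, hold=7.6768 ⇒ V=7.6768 continue | (k=6,j=4): S=199.7544, (K−S)⁺=0.0000, hold=0.0000 ⇒ V=0.0000 continue | (k=6,j=5): S=295.7442, (K−S)⁺=0.0000, hold=0.0000 ⇒ V=0.0000 continue | (k=6,j=6): S=437.8609, (K−S)⁺=0.0000, hold=0.0000 ⇒ V=0.0000 continue  boundary S*=61.5512
step 5: (k=5,j=0): S=50.5855, (K−S)⁺=67.6145, hold=66.9863 ⇒ V=67.6145 exercise | (k=5,j=1): S=74.8939, (K−S)⁺=43.3061, hold=43.9041 ⇒ V=43.9041 continue | (k=5,j=2): S=110.8834, (K−S)⁺=7.3166, hold=19.3766 ⇒ V=19.3766 continue | (k=5,j=3): S=164.1672, (K−S)⁺=0.0000, hold=4.0881 ⇒ V=4.0881 continue | (k=5,j=4): S=243.0560, (K−S)⁺=0.0000, hold=0.0000 ⇒ V=0.0000 continue | (k=5,j=5): S=359.8539, (K−S)⁺=0.0000, hold=0.0000 ⇒ V=0.0000 continue  boundary S*=50.5855
step 4: (k=4,j=0): S=61.5512, (K−S)⁺=56.6488, hold=56.2971 ⇒ V=56.6488 exercise | (k=4,j=1): S=91.1290, (K−S)⁺=27.0710, hold=32.3351 ⇒ V=32.3351 continue | (k=4,j=2): S=134.9200, (K−S)⁺=0.0000, hold=12.2078 ⇒ V=12.2078 continue | (k=4,j=3): S=199.7544, (K−S)⁺=0.0000, hold=2.1770 ⇒ V=2.1770 continue | (k=4,j=4): S=295.7442, (K−S)⁺=0.0000, hold=0.0000 ⇒ V=0.0000 continue  boundary S*=61.5512
step 3: (k=3,j=0): S=74.8939, (K−S)⁺=43.3061, hold=45.1108 ⇒ V=45.1108 continue | (k=3,j=1): S=110.8834, (K−S)⁺=7.3166, hold=22.8611 ⇒ V=22.8611 continue | (k=3,j=2): S=164.1672, (K−S)⁺=0.0000, hold=7.5071 ⇒ V=7.5071 continue | (k=3,j=3): S=243.0560, (K−S)⁺=0.0000, hold=1.1593 ⇒ V=1.1593 continue  boundary S*=-
step 2: (k=2,j=0): S=91.1290, (K−S)⁺=27.0710, hold=34.5881 ⇒ V=34.5881 continue | (k=2,j=1): S=134.9200, (K−S)⁺=0.0000, hold=15.6435 ⇒ V=15.6435 continue | (k=2,j=2): S=199.7544, (K−S)⁺=0.0000, hold=4.5335 ⇒ V=4.5335 continue  boundary S*=-
step 1: (k=1,j=0): S=110.8834, (K−S)⁺=7.3166, hold=25.6488 ⇒ V=25.6488 continue | (k=1,j=1): S=164.1672, (K−S)⁺=0.0000, hold=10.4257 ⇒ V=10.4257 continue  boundary S*=-
step 0: (k=0,j=0): S=134.9200, (K−S)⁺=0.0000, hold=18.4769 ⇒ V=18.4769 continue  boundary S*=-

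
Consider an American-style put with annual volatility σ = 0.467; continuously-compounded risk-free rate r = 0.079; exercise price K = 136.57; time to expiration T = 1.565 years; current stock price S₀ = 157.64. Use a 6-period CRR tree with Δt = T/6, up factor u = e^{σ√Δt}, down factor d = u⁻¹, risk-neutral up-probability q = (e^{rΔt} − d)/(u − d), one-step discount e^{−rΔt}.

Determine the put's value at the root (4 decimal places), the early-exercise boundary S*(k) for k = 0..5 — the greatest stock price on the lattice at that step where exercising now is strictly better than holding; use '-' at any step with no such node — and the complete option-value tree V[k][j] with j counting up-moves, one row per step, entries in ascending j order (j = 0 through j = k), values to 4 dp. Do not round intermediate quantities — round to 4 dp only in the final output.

price = 18.3345
boundary = - - - 77.0764 60.7211 77.0764
tree:
18.3345
28.1204 8.6859
41.7370 14.8070 2.5308
59.4936 24.5938 5.0057 0.0000
75.8489 39.3617 9.9008 0.0000 0.0000
88.7336 59.4936 19.5828 0.0000 0.0000 0.0000
98.8843 75.8489 38.7330 0.0000 0.0000 0.0000 0.0000

Δt=0.26083  u=1.26935  d=0.78780  q=0.48389  discount=0.97961
step 6 (expiry): payoffs max(K−S,0) = 98.8843 75.8489 38.7330 0.0000 0.0000 0.0000 0.0000
step 5: (k=5,j=0): S=47.8364, (K−S)⁺=88.7336, hold=85.9483 ⇒ V=88.7336 exercise | (k=5,j=1): S=77.0764, (K−S)⁺=59.4936, hold=56.7082 ⇒ V=59.4936 exercise | (k=5,j=2): S=124.1895, (K−S)⁺=12.3805, hold=19.5828 ⇒ V=19.5828 continue | (k=5,j=3): S=200.1004, (K−S)⁺=0.0000, hold=0.0000 ⇒ V=0.0000 continue | (k=5,j=4): S=322.4121, (K−S)⁺=0.0000, hold=0.0000 ⇒ V=0.0000 continue | (k=5,j=5): S=519.4869, (K−S)⁺=0.0000, hold=0.0000 ⇒ V=0.0000 continue  boundary S*=77.0764
step 4: (k=4,j=0): S=60.7211, (K−S)⁺=75.8489, hold=73.0635 ⇒ V=75.8489 exercise | (k=4,j=1): S=97.8370, (K−S)⁺=38.7330, hold=39.3617 ⇒ V=39.3617 continue | (k=4,j=2): S=157.6400, (K−S)⁺=0.0000, hold=9.9008 ⇒ V=9.9008 continue | (k=4,j=3): S=253.9976, (K−S)⁺=0.0000, hold=0.0000 ⇒ V=0.0000 continue | (k=4,j=4): S=409.2540, (K−S)⁺=0.0000, hold=0.0000 ⇒ V=0.0000 continue  boundary S*=60.7211
step 3: (k=3,j=0): S=77.0764, (K−S)⁺=59.4936, hold=57.0062 ⇒ V=59.4936 exercise | (k=3,j=1): S=124.1895, (K−S)⁺=12.3805, hold=24.5938 ⇒ V=24.5938 continue | (k=3,j=2): S=200.1004, (K−S)⁺=0.0000, hold=5.0057 ⇒ V=5.0057 continue | (k=3,j=3): S=322.4121, (K−S)⁺=0.0000, hold=0.0000 ⇒ V=0.0000 continue  boundary S*=77.0764
step 2: (k=2,j=0): S=97.8370, (K−S)⁺=38.7330, hold=41.7370 ⇒ V=41.7370 continue | (k=2,j=1): S=157.6400, (K−S)⁺=0.0000, hold=14.8070 ⇒ V=14.8070 continue | (k=2,j=2): S=253.9976, (K−S)⁺=0.0000, hold=2.5308 ⇒ V=2.5308 continue  boundary S*=-
step 1: (k=1,j=0): S=124.1895, (K−S)⁺=12.3805, hold=28.1204 ⇒ V=28.1204 continue | (k=1,j=1): S=200.1004, (K−S)⁺=0.0000, hold=8.6859 ⇒ V=8.6859 continue  boundary S*=-
step 0: (k=0,j=0): S=157.6400, (K−S)⁺=0.0000, hold=18.3345 ⇒ V=18.3345 continue  boundary S*=-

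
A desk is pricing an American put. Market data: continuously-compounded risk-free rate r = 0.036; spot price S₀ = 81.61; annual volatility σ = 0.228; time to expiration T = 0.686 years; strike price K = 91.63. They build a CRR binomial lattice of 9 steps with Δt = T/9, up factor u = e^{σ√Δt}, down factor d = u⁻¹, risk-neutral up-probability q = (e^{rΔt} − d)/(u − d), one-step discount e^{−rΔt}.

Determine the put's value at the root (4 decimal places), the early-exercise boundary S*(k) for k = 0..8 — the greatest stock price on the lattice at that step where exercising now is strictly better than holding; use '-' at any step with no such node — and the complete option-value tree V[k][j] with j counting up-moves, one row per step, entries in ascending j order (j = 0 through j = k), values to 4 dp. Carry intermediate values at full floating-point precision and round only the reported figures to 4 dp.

price = 11.7221
boundary = - - 71.9562 67.5664 71.9562 76.6312 71.9562 76.6312 81.6100
tree:
11.7221
15.4102 8.1862
19.6738 11.3327 5.1597
24.0636 15.1940 7.6257 2.7810
28.1856 19.6738 10.9044 4.4672 1.1505
32.0562 24.0636 14.9988 6.9676 2.0511 0.2777
35.6906 28.1856 19.6738 10.4707 3.5864 0.5638 0.0000
39.1033 32.0562 24.0636 14.9988 6.1083 1.1446 0.0000 0.0000
42.3078 35.6906 28.1856 19.6738 10.0200 2.3238 0.0000 0.0000 0.0000
45.3168 39.1033 32.0562 24.0636 14.9988 4.7178 0.0000 0.0000 0.0000 0.0000

params: Δt=0.07622 u=1.06497 d=0.93899 q=0.50608 e^(-rΔt)=0.99726
t_9 payoffs: 45.3168 39.1033 32.0562 24.0636 14.9988 4.7178 0.0000 0.0000 0.0000 0.0000
t_8: node(8,0) S=49.3222 payoff=42.3078 vs cont=42.0567 → 42.3078 [stop]  node(8,1) S=55.9394 payoff=35.6906 vs cont=35.4395 → 35.6906 [stop]  node(8,2) S=63.4444 payoff=28.1856 vs cont=27.9345 → 28.1856 [stop]  node(8,3) S=71.9562 payoff=19.6738 vs cont=19.4227 → 19.6738 [stop]  node(8,4) S=81.6100 payoff=10.0200 vs cont=9.7689 → 10.0200 [stop]  node(8,5) S=92.5590 payoff=0.0000 vs cont=2.3238 → 2.3238 [wait]  node(8,6) S=104.9769 payoff=0.0000 vs cont=0.0000 → 0.0000 [wait]  node(8,7) S=119.0608 payoff=0.0000 vs cont=0.0000 → 0.0000 [wait]  node(8,8) S=135.0343 payoff=0.0000 vs cont=0.0000 → 0.0000 [wait]  ⇒ S*(8)=81.6100
t_7: node(7,0) S=52.5267 payoff=39.1033 vs cont=38.8522 → 39.1033 [stop]  node(7,1) S=59.5738 payoff=32.0562 vs cont=31.8051 → 32.0562 [stop]  node(7,2) S=67.5664 payoff=24.0636 vs cont=23.8125 → 24.0636 [stop]  node(7,3) S=76.6312 payoff=14.9988 vs cont=14.7477 → 14.9988 [stop]  node(7,4) S=86.9122 payoff=4.7178 vs cont=6.1083 → 6.1083 [wait]  node(7,5) S=98.5726 payoff=0.0000 vs cont=1.1446 → 1.1446 [wait]  node(7,6) S=111.7973 payoff=0.0000 vs cont=0.0000 → 0.0000 [wait]  node(7,7) S=126.7962 payoff=0.0000 vs cont=0.0000 → 0.0000 [wait]  ⇒ S*(7)=76.6312
t_6: node(6,0) S=55.9394 payoff=35.6906 vs cont=35.4395 → 35.6906 [stop]  node(6,1) S=63.4444 payoff=28.1856 vs cont=27.9345 → 28.1856 [stop]  node(6,2) S=71.9562 payoff=19.6738 vs cont=19.4227 → 19.6738 [stop]  node(6,3) S=81.6100 payoff=10.0200 vs cont=10.4707 → 10.4707 [wait]  node(6,4) S=92.5590 payoff=0.0000 vs cont=3.5864 → 3.5864 [wait]  node(6,5) S=104.9769 payoff=0.0000 vs cont=0.5638 → 0.5638 [wait]  node(6,6) S=119.0608 payoff=0.0000 vs cont=0.0000 → 0.0000 [wait]  ⇒ S*(6)=71.9562
t_5: node(5,0) S=59.5738 payoff=32.0562 vs cont=31.8051 → 32.0562 [stop]  node(5,1) S=67.5664 payoff=24.0636 vs cont=23.8125 → 24.0636 [stop]  node(5,2) S=76.6312 payoff=14.9988 vs cont=14.9752 → 14.9988 [stop]  node(5,3) S=86.9122 payoff=4.7178 vs cont=6.9676 → 6.9676 [wait]  node(5,4) S=98.5726 payoff=0.0000 vs cont=2.0511 → 2.0511 [wait]  node(5,5) S=111.7973 payoff=0.0000 vs cont=0.2777 → 0.2777 [wait]  ⇒ S*(5)=76.6312
t_4: node(4,0) S=63.4444 payoff=28.1856 vs cont=27.9345 → 28.1856 [stop]  node(4,1) S=71.9562 payoff=19.6738 vs cont=19.4227 → 19.6738 [stop]  node(4,2) S=81.6100 payoff=10.0200 vs cont=10.9044 → 10.9044 [wait]  node(4,3) S=92.5590 payoff=0.0000 vs cont=4.4672 → 4.4672 [wait]  node(4,4) S=104.9769 payoff=0.0000 vs cont=1.1505 → 1.1505 [wait]  ⇒ S*(4)=71.9562
t_3: node(3,0) S=67.5664 payoff=24.0636 vs cont=23.8125 → 24.0636 [stop]  node(3,1) S=76.6312 payoff=14.9988 vs cont=15.1940 → 15.1940 [wait]  node(3,2) S=86.9122 payoff=4.7178 vs cont=7.6257 → 7.6257 [wait]  node(3,3) S=98.5726 payoff=0.0000 vs cont=2.7810 → 2.7810 [wait]  ⇒ S*(3)=67.5664
t_2: node(2,0) S=71.9562 payoff=19.6738 vs cont=19.5213 → 19.6738 [stop]  node(2,1) S=81.6100 payoff=10.0200 vs cont=11.3327 → 11.3327 [wait]  node(2,2) S=92.5590 payoff=0.0000 vs cont=5.1597 → 5.1597 [wait]  ⇒ S*(2)=71.9562
t_1: node(1,0) S=76.6312 payoff=14.9988 vs cont=15.4102 → 15.4102 [wait]  node(1,1) S=86.9122 payoff=4.7178 vs cont=8.1862 → 8.1862 [wait]  ⇒ S*(1)=-
t_0: node(0,0) S=81.6100 payoff=10.0200 vs cont=11.7221 → 11.7221 [wait]  ⇒ S*(0)=-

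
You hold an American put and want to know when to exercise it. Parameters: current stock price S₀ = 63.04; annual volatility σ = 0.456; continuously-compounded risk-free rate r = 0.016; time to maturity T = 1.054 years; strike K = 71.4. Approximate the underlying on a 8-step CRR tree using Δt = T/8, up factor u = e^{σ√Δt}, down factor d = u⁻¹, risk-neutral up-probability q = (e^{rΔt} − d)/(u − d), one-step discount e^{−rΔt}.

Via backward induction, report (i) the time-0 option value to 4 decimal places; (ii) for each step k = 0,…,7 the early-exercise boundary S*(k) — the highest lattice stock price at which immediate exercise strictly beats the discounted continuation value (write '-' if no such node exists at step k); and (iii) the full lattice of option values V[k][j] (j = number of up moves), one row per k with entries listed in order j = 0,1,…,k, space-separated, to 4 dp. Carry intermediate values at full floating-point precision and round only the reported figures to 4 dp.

Δt=0.13175, u=1.18000, d=0.84746, q=0.46506, disc=e^(-rΔt)=0.99789
k=8 terminal: V=max(K-S,0) → 54.6292 48.0482 38.8849 26.1258 8.3600 0.0000 0.0000 0.0000 0.0000
k=7: j=0 S=19.7896 intr=51.6104 cont=51.4600 V=51.6104[EX]; j=1 S=27.5551 intr=43.8449 cont=43.6945 V=43.8449[EX]; j=2 S=38.3679 intr=33.0321 cont=32.8817 V=33.0321[EX]; j=3 S=53.4236 intr=17.9764 cont=17.8260 V=17.9764[EX]; j=4 S=74.3873 intr=0.0000 cont=4.4627 V=4.4627[hold]; j=5 S=103.5772 intr=0.0000 cont=0.0000 V=0.0000[hold]; j=6 S=144.2214 intr=0.0000 cont=0.0000 V=0.0000[hold]; j=7 S=200.8146 intr=0.0000 cont=0.0000 V=0.0000[hold]  S*(7)=53.4236
k=6: j=0 S=23.3518 intr=48.0482 cont=47.8979 V=48.0482[EX]; j=1 S=32.5151 intr=38.8849 cont=38.7345 V=38.8849[EX]; j=2 S=45.2742 intr=26.1258 cont=25.9754 V=26.1258[EX]; j=3 S=63.0400 intr=8.3600 cont=11.6671 V=11.6671[hold]; j=4 S=87.7772 intr=0.0000 cont=2.3822 V=2.3822[hold]; j=5 S=122.2213 intr=0.0000 cont=0.0000 V=0.0000[hold]; j=6 S=170.1816 intr=0.0000 cont=0.0000 V=0.0000[hold]  S*(6)=45.2742
k=5: j=0 S=27.5551 intr=43.8449 cont=43.6945 V=43.8449[EX]; j=1 S=38.3679 intr=33.0321 cont=32.8817 V=33.0321[EX]; j=2 S=53.4236 intr=17.9764 cont=19.3607 V=19.3607[hold]; j=3 S=74.3873 intr=0.0000 cont=7.3336 V=7.3336[hold]; j=4 S=103.5772 intr=0.0000 cont=1.2717 V=1.2717[hold]; j=5 S=144.2214 intr=0.0000 cont=0.0000 V=0.0000[hold]  S*(5)=38.3679
k=4: j=0 S=32.5151 intr=38.8849 cont=38.7345 V=38.8849[EX]; j=1 S=45.2742 intr=26.1258 cont=26.6179 V=26.6179[hold]; j=2 S=63.0400 intr=8.3600 cont=13.7384 V=13.7384[hold]; j=3 S=87.7772 intr=0.0000 cont=4.5049 V=4.5049[hold]; j=4 S=122.2213 intr=0.0000 cont=0.6788 V=0.6788[hold]  S*(4)=32.5151
k=3: j=0 S=38.3679 intr=33.0321 cont=33.1101 V=33.1101[hold]; j=1 S=53.4236 intr=17.9764 cont=20.5847 V=20.5847[hold]; j=2 S=74.3873 intr=0.0000 cont=9.4244 V=9.4244[hold]; j=3 S=103.5772 intr=0.0000 cont=2.7198 V=2.7198[hold]  S*(3)=-
k=2: j=0 S=45.2742 intr=26.1258 cont=27.2276 V=27.2276[hold]; j=1 S=63.0400 intr=8.3600 cont=15.3621 V=15.3621[hold]; j=2 S=87.7772 intr=0.0000 cont=6.2931 V=6.2931[hold]  S*(2)=-
k=1: j=0 S=53.4236 intr=17.9764 cont=21.6637 V=21.6637[hold]; j=1 S=74.3873 intr=0.0000 cont=11.1210 V=11.1210[hold]  S*(1)=-
k=0: j=0 S=63.0400 intr=8.3600 cont=16.7254 V=16.7254[hold]  S*(0)=-

price = 16.7254
boundary = - - - - 32.5151 38.3679 45.2742 53.4236
tree:
16.7254
21.6637 11.1210
27.2276 15.3621 6.2931
33.1101 20.5847 9.4244 2.7198
38.8849 26.6179 13.7384 4.5049 0.6788
43.8449 33.0321 19.3607 7.3336 1.2717 0.0000
48.0482 38.8849 26.1258 11.6671 2.3822 0.0000 0.0000
51.6104 43.8449 33.0321 17.9764 4.4627 0.0000 0.0000 0.0000
54.6292 48.0482 38.8849 26.1258 8.3600 0.0000 0.0000 0.0000 0.0000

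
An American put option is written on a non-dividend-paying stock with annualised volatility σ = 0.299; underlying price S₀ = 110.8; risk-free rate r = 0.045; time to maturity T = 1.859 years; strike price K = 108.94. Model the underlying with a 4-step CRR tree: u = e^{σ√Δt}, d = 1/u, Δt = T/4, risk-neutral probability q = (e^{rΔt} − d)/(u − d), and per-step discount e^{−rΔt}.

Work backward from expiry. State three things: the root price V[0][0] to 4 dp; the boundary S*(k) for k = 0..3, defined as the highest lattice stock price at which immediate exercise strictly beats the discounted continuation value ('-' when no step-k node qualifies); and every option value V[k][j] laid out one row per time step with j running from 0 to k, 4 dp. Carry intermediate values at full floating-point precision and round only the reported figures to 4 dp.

price = 12.7791
boundary = - - 73.7038 90.3680
tree:
12.7791
21.6821 4.4403
35.2362 9.0811 0.0000
48.8274 18.5720 0.0000 0.0000
59.9124 35.2362 0.0000 0.0000 0.0000

Δt=0.46475  u=1.22610  d=0.81560  q=0.50070  discount=0.97930
step 4 (expiry): payoffs max(K−S,0) = 59.9124 35.2362 0.0000 0.0000 0.0000
step 3: (k=3,j=0): S=60.1126, (K−S)⁺=48.8274, hold=46.5728 ⇒ V=48.8274 exercise | (k=3,j=1): S=90.3680, (K−S)⁺=18.5720, hold=17.2293 ⇒ V=18.5720 exercise | (k=3,j=2): S=135.8516, (K−S)⁺=0.0000, hold=0.0000 ⇒ V=0.0000 continue | (k=3,j=3): S=204.2275, (K−S)⁺=0.0000, hold=0.0000 ⇒ V=0.0000 continue  boundary S*=90.3680
step 2: (k=2,j=0): S=73.7038, (K−S)⁺=35.2362, hold=32.9815 ⇒ V=35.2362 exercise | (k=2,j=1): S=110.8000, (K−S)⁺=0.0000, hold=9.0811 ⇒ V=9.0811 continue | (k=2,j=2): S=166.5672, (K−S)⁺=0.0000, hold=0.0000 ⇒ V=0.0000 continue  boundary S*=73.7038
step 1: (k=1,j=0): S=90.3680, (K−S)⁺=18.5720, hold=21.6821 ⇒ V=21.6821 continue | (k=1,j=1): S=135.8516, (K−S)⁺=0.0000, hold=4.4403 ⇒ V=4.4403 continue  boundary S*=-
step 0: (k=0,j=0): S=110.8000, (K−S)⁺=0.0000, hold=12.7791 ⇒ V=12.7791 continue  boundary S*=-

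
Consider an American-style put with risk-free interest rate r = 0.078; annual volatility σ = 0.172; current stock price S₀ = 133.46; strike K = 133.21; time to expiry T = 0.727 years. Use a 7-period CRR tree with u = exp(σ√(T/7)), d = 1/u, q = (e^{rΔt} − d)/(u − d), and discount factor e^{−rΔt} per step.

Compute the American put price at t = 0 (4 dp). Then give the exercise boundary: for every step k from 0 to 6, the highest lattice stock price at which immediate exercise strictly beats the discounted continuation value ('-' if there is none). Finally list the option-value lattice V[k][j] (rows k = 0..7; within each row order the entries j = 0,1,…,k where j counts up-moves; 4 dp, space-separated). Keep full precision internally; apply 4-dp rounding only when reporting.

price = 5.2784
boundary = - - 119.4552 113.0139 119.4552 113.0139 119.4552
tree:
5.2784
8.6702 2.6845
13.7548 4.7927 1.0637
20.1961 8.2849 2.1126 0.2533
26.2900 13.7548 4.0985 0.5796 0.0000
32.0553 20.1961 7.6949 1.3264 0.0000 0.0000
37.5098 26.2900 13.7548 3.0354 0.0000 0.0000 0.0000
42.6701 32.0553 20.1961 6.9464 0.0000 0.0000 0.0000 0.0000

params: Δt=0.10386 u=1.05700 d=0.94608 q=0.55948 e^(-rΔt)=0.99193
t_7 payoffs: 42.6701 32.0553 20.1961 6.9464 0.0000 0.0000 0.0000 0.0000
t_6: node(6,0) S=95.7002 payoff=37.5098 vs cont=36.4350 → 37.5098 [stop]  node(6,1) S=106.9200 payoff=26.2900 vs cont=25.2152 → 26.2900 [stop]  node(6,2) S=119.4552 payoff=13.7548 vs cont=12.6800 → 13.7548 [stop]  node(6,3) S=133.4600 payoff=0.0000 vs cont=3.0354 → 3.0354 [wait]  node(6,4) S=149.1067 payoff=0.0000 vs cont=0.0000 → 0.0000 [wait]  node(6,5) S=166.5878 payoff=0.0000 vs cont=0.0000 → 0.0000 [wait]  node(6,6) S=186.1184 payoff=0.0000 vs cont=0.0000 → 0.0000 [wait]  ⇒ S*(6)=119.4552
t_5: node(5,0) S=101.1547 payoff=32.0553 vs cont=30.9806 → 32.0553 [stop]  node(5,1) S=113.0139 payoff=20.1961 vs cont=19.1213 → 20.1961 [stop]  node(5,2) S=126.2636 payoff=6.9464 vs cont=7.6949 → 7.6949 [wait]  node(5,3) S=141.0666 payoff=0.0000 vs cont=1.3264 → 1.3264 [wait]  node(5,4) S=157.6051 payoff=0.0000 vs cont=0.0000 → 0.0000 [wait]  node(5,5) S=176.0826 payoff=0.0000 vs cont=0.0000 → 0.0000 [wait]  ⇒ S*(5)=113.0139
t_4: node(4,0) S=106.9200 payoff=26.2900 vs cont=25.2152 → 26.2900 [stop]  node(4,1) S=119.4552 payoff=13.7548 vs cont=13.0954 → 13.7548 [stop]  node(4,2) S=133.4600 payoff=0.0000 vs cont=4.0985 → 4.0985 [wait]  node(4,3) S=149.1067 payoff=0.0000 vs cont=0.5796 → 0.5796 [wait]  node(4,4) S=166.5878 payoff=0.0000 vs cont=0.0000 → 0.0000 [wait]  ⇒ S*(4)=119.4552
t_3: node(3,0) S=113.0139 payoff=20.1961 vs cont=19.1213 → 20.1961 [stop]  node(3,1) S=126.2636 payoff=6.9464 vs cont=8.2849 → 8.2849 [wait]  node(3,2) S=141.0666 payoff=0.0000 vs cont=2.1126 → 2.1126 [wait]  node(3,3) S=157.6051 payoff=0.0000 vs cont=0.2533 → 0.2533 [wait]  ⇒ S*(3)=113.0139
t_2: node(2,0) S=119.4552 payoff=13.7548 vs cont=13.4229 → 13.7548 [stop]  node(2,1) S=133.4600 payoff=0.0000 vs cont=4.7927 → 4.7927 [wait]  node(2,2) S=149.1067 payoff=0.0000 vs cont=1.0637 → 1.0637 [wait]  ⇒ S*(2)=119.4552
t_1: node(1,0) S=126.2636 payoff=6.9464 vs cont=8.6702 → 8.6702 [wait]  node(1,1) S=141.0666 payoff=0.0000 vs cont=2.6845 → 2.6845 [wait]  ⇒ S*(1)=-
t_0: node(0,0) S=133.4600 payoff=0.0000 vs cont=5.2784 → 5.2784 [wait]  ⇒ S*(0)=-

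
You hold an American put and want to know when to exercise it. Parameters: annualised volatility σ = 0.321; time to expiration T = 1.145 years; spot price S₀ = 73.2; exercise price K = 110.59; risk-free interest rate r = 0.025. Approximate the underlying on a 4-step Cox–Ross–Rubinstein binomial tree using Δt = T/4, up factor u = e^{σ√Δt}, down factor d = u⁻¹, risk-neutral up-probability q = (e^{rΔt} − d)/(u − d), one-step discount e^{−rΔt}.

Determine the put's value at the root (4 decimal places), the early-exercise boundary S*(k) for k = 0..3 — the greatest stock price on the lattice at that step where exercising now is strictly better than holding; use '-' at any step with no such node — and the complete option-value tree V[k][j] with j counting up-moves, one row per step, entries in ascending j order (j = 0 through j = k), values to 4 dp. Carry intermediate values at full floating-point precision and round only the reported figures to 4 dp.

Δt=0.28625, u=1.18737, d=0.84220, q=0.47798, disc=e^(-rΔt)=0.99287
k=4 terminal: V=max(K-S,0) → 73.7632 58.6697 37.3900 7.3888 0.0000
k=3: j=0 S=43.7271 intr=66.8629 cont=66.0743 V=66.8629[EX]; j=1 S=61.6487 intr=48.9413 cont=48.1527 V=48.9413[EX]; j=2 S=86.9156 intr=23.6744 cont=22.8858 V=23.6744[EX]; j=3 S=122.5382 intr=0.0000 cont=3.8296 V=3.8296[hold]  S*(3)=86.9156
k=2: j=0 S=51.9203 intr=58.6697 cont=57.8811 V=58.6697[EX]; j=1 S=73.2000 intr=37.3900 cont=36.6014 V=37.3900[EX]; j=2 S=103.2012 intr=7.3888 cont=14.0879 V=14.0879[hold]  S*(2)=73.2000
k=1: j=0 S=61.6487 intr=48.9413 cont=48.1527 V=48.9413[EX]; j=1 S=86.9156 intr=23.6744 cont=26.0649 V=26.0649[hold]  S*(1)=61.6487
k=0: j=0 S=73.2000 intr=37.3900 cont=37.7359 V=37.7359[hold]  S*(0)=-

price = 37.7359
boundary = - 61.6487 73.2000 86.9156
tree:
37.7359
48.9413 26.0649
58.6697 37.3900 14.0879
66.8629 48.9413 23.6744 3.8296
73.7632 58.6697 37.3900 7.3888 0.0000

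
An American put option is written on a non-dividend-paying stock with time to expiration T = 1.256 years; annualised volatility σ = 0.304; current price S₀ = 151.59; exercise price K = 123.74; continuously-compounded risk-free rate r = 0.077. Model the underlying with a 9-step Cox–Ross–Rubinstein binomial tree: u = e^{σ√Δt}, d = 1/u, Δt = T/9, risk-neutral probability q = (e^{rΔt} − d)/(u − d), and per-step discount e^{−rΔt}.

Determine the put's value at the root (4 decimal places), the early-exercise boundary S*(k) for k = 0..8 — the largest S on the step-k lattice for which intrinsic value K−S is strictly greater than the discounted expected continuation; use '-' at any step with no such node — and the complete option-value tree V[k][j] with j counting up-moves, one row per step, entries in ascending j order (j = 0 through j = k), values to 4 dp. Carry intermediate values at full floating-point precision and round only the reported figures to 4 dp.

Δt=0.13956  u=1.12027  d=0.89265  q=0.51910  discount=0.98931
step 9 (expiry): payoffs max(K−S,0) = 69.1916 55.2821 37.8256 15.9179 0.0000 0.0000 0.0000 0.0000 0.0000 0.0000
step 8: (k=8,j=0): S=61.1087, (K−S)⁺=62.6313, hold=61.3088 ⇒ V=62.6313 exercise | (k=8,j=1): S=76.6911, (K−S)⁺=47.0489, hold=45.7264 ⇒ V=47.0489 exercise | (k=8,j=2): S=96.2469, (K−S)⁺=27.4931, hold=26.1705 ⇒ V=27.4931 exercise | (k=8,j=3): S=120.7894, (K−S)⁺=2.9506, hold=7.5731 ⇒ V=7.5731 continue | (k=8,j=4): S=151.5900, (K−S)⁺=0.0000, hold=0.0000 ⇒ V=0.0000 continue | (k=8,j=5): S=190.2447, (K−S)⁺=0.0000, hold=0.0000 ⇒ V=0.0000 continue | (k=8,j=6): S=238.7560, (K−S)⁺=0.0000, hold=0.0000 ⇒ V=0.0000 continue | (k=8,j=7): S=299.6376, (K−S)⁺=0.0000, hold=0.0000 ⇒ V=0.0000 continue | (k=8,j=8): S=376.0436, (K−S)⁺=0.0000, hold=0.0000 ⇒ V=0.0000 continue  boundary S*=96.2469
step 7: (k=7,j=0): S=68.4579, (K−S)⁺=55.2821, hold=53.9595 ⇒ V=55.2821 exercise | (k=7,j=1): S=85.9144, (K−S)⁺=37.8256, hold=36.5031 ⇒ V=37.8256 exercise | (k=7,j=2): S=107.8221, (K−S)⁺=15.9179, hold=16.9692 ⇒ V=16.9692 continue | (k=7,j=3): S=135.3161, (K−S)⁺=0.0000, hold=3.6029 ⇒ V=3.6029 continue | (k=7,j=4): S=169.8210, (K−S)⁺=0.0000, hold=0.0000 ⇒ V=0.0000 continue | (k=7,j=5): S=213.1245, (K−S)⁺=0.0000, hold=0.0000 ⇒ V=0.0000 continue | (k=7,j=6): S=267.4701, (K−S)⁺=0.0000, hold=0.0000 ⇒ V=0.0000 continue | (k=7,j=7): S=335.6736, (K−S)⁺=0.0000, hold=0.0000 ⇒ V=0.0000 continue  boundary S*=85.9144
step 6: (k=6,j=0): S=76.6911, (K−S)⁺=47.0489, hold=45.7264 ⇒ V=47.0489 exercise | (k=6,j=1): S=96.2469, (K−S)⁺=27.4931, hold=26.7104 ⇒ V=27.4931 exercise | (k=6,j=2): S=120.7894, (K−S)⁺=2.9506, hold=9.9235 ⇒ V=9.9235 continue | (k=6,j=3): S=151.5900, (K−S)⁺=0.0000, hold=1.7141 ⇒ V=1.7141 continue | (k=6,j=4): S=190.2447, (K−S)⁺=0.0000, hold=0.0000 ⇒ V=0.0000 continue | (k=6,j=5): S=238.7560, (K−S)⁺=0.0000, hold=0.0000 ⇒ V=0.0000 continue | (k=6,j=6): S=299.6376, (K−S)⁺=0.0000, hold=0.0000 ⇒ V=0.0000 continue  boundary S*=96.2469
step 5: (k=5,j=0): S=85.9144, (K−S)⁺=37.8256, hold=36.5031 ⇒ V=37.8256 exercise | (k=5,j=1): S=107.8221, (K−S)⁺=15.9179, hold=18.1763 ⇒ V=18.1763 continue | (k=5,j=2): S=135.3161, (K−S)⁺=0.0000, hold=5.6015 ⇒ V=5.6015 continue | (k=5,j=3): S=169.8210, (K−S)⁺=0.0000, hold=0.8155 ⇒ V=0.8155 continue | (k=5,j=4): S=213.1245, (K−S)⁺=0.0000, hold=0.0000 ⇒ V=0.0000 continue | (k=5,j=5): S=267.4701, (K−S)⁺=0.0000, hold=0.0000 ⇒ V=0.0000 continue  boundary S*=85.9144
step 4: (k=4,j=0): S=96.2469, (K−S)⁺=27.4931, hold=27.3303 ⇒ V=27.4931 exercise | (k=4,j=1): S=120.7894, (K−S)⁺=2.9506, hold=11.5242 ⇒ V=11.5242 continue | (k=4,j=2): S=151.5900, (K−S)⁺=0.0000, hold=3.0838 ⇒ V=3.0838 continue | (k=4,j=3): S=190.2447, (K−S)⁺=0.0000, hold=0.3880 ⇒ V=0.3880 continue | (k=4,j=4): S=238.7560, (K−S)⁺=0.0000, hold=0.0000 ⇒ V=0.0000 continue  boundary S*=96.2469
step 3: (k=3,j=0): S=107.8221, (K−S)⁺=15.9179, hold=18.9983 ⇒ V=18.9983 continue | (k=3,j=1): S=135.3161, (K−S)⁺=0.0000, hold=7.0664 ⇒ V=7.0664 continue | (k=3,j=2): S=169.8210, (K−S)⁺=0.0000, hold=1.6664 ⇒ V=1.6664 continue | (k=3,j=3): S=213.1245, (K−S)⁺=0.0000, hold=0.1846 ⇒ V=0.1846 continue  boundary S*=-
step 2: (k=2,j=0): S=120.7894, (K−S)⁺=2.9506, hold=12.6676 ⇒ V=12.6676 continue | (k=2,j=1): S=151.5900, (K−S)⁺=0.0000, hold=4.2177 ⇒ V=4.2177 continue | (k=2,j=2): S=190.2447, (K−S)⁺=0.0000, hold=0.8876 ⇒ V=0.8876 continue  boundary S*=-
step 1: (k=1,j=0): S=135.3161, (K−S)⁺=0.0000, hold=8.1927 ⇒ V=8.1927 continue | (k=1,j=1): S=169.8210, (K−S)⁺=0.0000, hold=2.4624 ⇒ V=2.4624 continue  boundary S*=-
step 0: (k=0,j=0): S=151.5900, (K−S)⁺=0.0000, hold=5.1623 ⇒ V=5.1623 continue  boundary S*=-

price = 5.1623
boundary = - - - - 96.2469 85.9144 96.2469 85.9144 96.2469
tree:
5.1623
8.1927 2.4624
12.6676 4.2177 0.8876
18.9983 7.0664 1.6664 0.1846
27.4931 11.5242 3.0838 0.3880 0.0000
37.8256 18.1763 5.6015 0.8155 0.0000 0.0000
47.0489 27.4931 9.9235 1.7141 0.0000 0.0000 0.0000
55.2821 37.8256 16.9692 3.6029 0.0000 0.0000 0.0000 0.0000
62.6313 47.0489 27.4931 7.5731 0.0000 0.0000 0.0000 0.0000 0.0000
69.1916 55.2821 37.8256 15.9179 0.0000 0.0000 0.0000 0.0000 0.0000 0.0000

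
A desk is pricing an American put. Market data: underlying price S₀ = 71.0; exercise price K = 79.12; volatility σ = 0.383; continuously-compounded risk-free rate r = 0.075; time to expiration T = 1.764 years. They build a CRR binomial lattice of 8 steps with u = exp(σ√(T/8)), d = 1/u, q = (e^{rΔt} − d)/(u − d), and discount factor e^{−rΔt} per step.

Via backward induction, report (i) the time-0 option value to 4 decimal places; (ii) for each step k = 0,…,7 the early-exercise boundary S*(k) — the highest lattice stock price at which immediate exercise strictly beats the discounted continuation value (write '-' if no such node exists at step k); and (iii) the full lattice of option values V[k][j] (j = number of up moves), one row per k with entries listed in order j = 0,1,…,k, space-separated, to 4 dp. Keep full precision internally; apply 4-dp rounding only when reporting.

Δt=0.22050, u=1.19703, d=0.83540, q=0.50127, disc=e^(-rΔt)=0.98360
k=8 terminal: V=max(K-S,0) → 62.2775 54.9866 44.5394 29.5698 8.1200 0.0000 0.0000 0.0000 0.0000
k=7: j=0 S=20.1610 intr=58.9590 cont=57.6613 V=58.9590[EX]; j=1 S=28.8885 intr=50.2315 cont=48.9338 V=50.2315[EX]; j=2 S=41.3941 intr=37.7259 cont=36.4282 V=37.7259[EX]; j=3 S=59.3133 intr=19.8067 cont=18.5091 V=19.8067[EX]; j=4 S=84.9894 intr=0.0000 cont=3.9833 V=3.9833[hold]; j=5 S=121.7806 intr=0.0000 cont=0.0000 V=0.0000[hold]; j=6 S=174.4982 intr=0.0000 cont=0.0000 V=0.0000[hold]; j=7 S=250.0369 intr=0.0000 cont=0.0000 V=0.0000[hold]  S*(7)=59.3133
k=6: j=0 S=24.1334 intr=54.9866 cont=53.6889 V=54.9866[EX]; j=1 S=34.5806 intr=44.5394 cont=43.2417 V=44.5394[EX]; j=2 S=49.5502 intr=29.5698 cont=28.2721 V=29.5698[EX]; j=3 S=71.0000 intr=8.1200 cont=11.6802 V=11.6802[hold]; j=4 S=101.7352 intr=0.0000 cont=1.9540 V=1.9540[hold]; j=5 S=145.7755 intr=0.0000 cont=0.0000 V=0.0000[hold]; j=6 S=208.8803 intr=0.0000 cont=0.0000 V=0.0000[hold]  S*(6)=49.5502
k=5: j=0 S=28.8885 intr=50.2315 cont=48.9338 V=50.2315[EX]; j=1 S=41.3941 intr=37.7259 cont=36.4282 V=37.7259[EX]; j=2 S=59.3133 intr=19.8067 cont=20.2644 V=20.2644[hold]; j=3 S=84.9894 intr=0.0000 cont=6.6931 V=6.6931[hold]; j=4 S=121.7806 intr=0.0000 cont=0.9585 V=0.9585[hold]; j=5 S=174.4982 intr=0.0000 cont=0.0000 V=0.0000[hold]  S*(5)=41.3941
k=4: j=0 S=34.5806 intr=44.5394 cont=43.2417 V=44.5394[EX]; j=1 S=49.5502 intr=29.5698 cont=28.4978 V=29.5698[EX]; j=2 S=71.0000 intr=8.1200 cont=13.2407 V=13.2407[hold]; j=3 S=101.7352 intr=0.0000 cont=3.7559 V=3.7559[hold]; j=4 S=145.7755 intr=0.0000 cont=0.4702 V=0.4702[hold]  S*(4)=49.5502
k=3: j=0 S=41.3941 intr=37.7259 cont=36.4282 V=37.7259[EX]; j=1 S=59.3133 intr=19.8067 cont=21.0338 V=21.0338[hold]; j=2 S=84.9894 intr=0.0000 cont=8.3471 V=8.3471[hold]; j=3 S=121.7806 intr=0.0000 cont=2.0743 V=2.0743[hold]  S*(3)=41.3941
k=2: j=0 S=49.5502 intr=29.5698 cont=28.8771 V=29.5698[EX]; j=1 S=71.0000 intr=8.1200 cont=14.4337 V=14.4337[hold]; j=2 S=101.7352 intr=0.0000 cont=5.1174 V=5.1174[hold]  S*(2)=49.5502
k=1: j=0 S=59.3133 intr=19.8067 cont=21.6220 V=21.6220[hold]; j=1 S=84.9894 intr=0.0000 cont=9.6036 V=9.6036[hold]  S*(1)=-
k=0: j=0 S=71.0000 intr=8.1200 cont=15.3417 V=15.3417[hold]  S*(0)=-

price = 15.3417
boundary = - - 49.5502 41.3941 49.5502 41.3941 49.5502 59.3133
tree:
15.3417
21.6220 9.6036
29.5698 14.4337 5.1174
37.7259 21.0338 8.3471 2.0743
44.5394 29.5698 13.2407 3.7559 0.4702
50.2315 37.7259 20.2644 6.6931 0.9585 0.0000
54.9866 44.5394 29.5698 11.6802 1.9540 0.0000 0.0000
58.9590 50.2315 37.7259 19.8067 3.9833 0.0000 0.0000 0.0000
62.2775 54.9866 44.5394 29.5698 8.1200 0.0000 0.0000 0.0000 0.0000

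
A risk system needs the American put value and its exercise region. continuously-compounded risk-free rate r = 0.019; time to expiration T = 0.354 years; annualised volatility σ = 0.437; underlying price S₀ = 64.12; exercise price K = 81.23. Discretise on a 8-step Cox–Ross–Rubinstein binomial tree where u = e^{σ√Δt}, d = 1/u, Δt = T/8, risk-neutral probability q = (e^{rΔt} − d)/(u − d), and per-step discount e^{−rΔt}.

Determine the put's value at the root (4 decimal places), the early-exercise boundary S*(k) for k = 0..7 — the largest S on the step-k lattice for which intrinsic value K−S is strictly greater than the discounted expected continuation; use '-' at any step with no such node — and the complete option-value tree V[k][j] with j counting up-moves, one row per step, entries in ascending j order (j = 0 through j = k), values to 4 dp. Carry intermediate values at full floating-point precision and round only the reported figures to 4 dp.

price = 18.6933
boundary = - - - 48.6659 53.3516 58.4885 64.1200 70.2937
tree:
18.6933
23.1782 13.8984
27.8898 18.1472 9.3492
32.5641 22.9071 13.0554 5.3762
36.8383 27.8784 17.5959 8.1908 2.3559
40.7371 32.5641 22.7415 12.0880 4.0102 0.5792
44.2935 36.8383 27.8784 17.1100 6.7035 1.1183 0.0000
47.5375 40.7371 32.5641 22.7415 10.9363 2.1589 0.0000 0.0000
50.4966 44.2935 36.8383 27.8784 17.1100 4.1682 0.0000 0.0000 0.0000

Δt=0.04425, u=1.09628, d=0.91217, q=0.48160, disc=e^(-rΔt)=0.99916
k=8 terminal: V=max(K-S,0) → 50.4966 44.2935 36.8383 27.8784 17.1100 4.1682 0.0000 0.0000 0.0000
k=7: j=0 S=33.6925 intr=47.5375 cont=47.4693 V=47.5375[EX]; j=1 S=40.4929 intr=40.7371 cont=40.6688 V=40.7371[EX]; j=2 S=48.6659 intr=32.5641 cont=32.4958 V=32.5641[EX]; j=3 S=58.4885 intr=22.7415 cont=22.6732 V=22.7415[EX]; j=4 S=70.2937 intr=10.9363 cont=10.8680 V=10.9363[EX]; j=5 S=84.4816 intr=0.0000 cont=2.1589 V=2.1589[hold]; j=6 S=101.5332 intr=0.0000 cont=0.0000 V=0.0000[hold]; j=7 S=122.0265 intr=0.0000 cont=0.0000 V=0.0000[hold]  S*(7)=70.2937
k=6: j=0 S=36.9365 intr=44.2935 cont=44.2252 V=44.2935[EX]; j=1 S=44.3917 intr=36.8383 cont=36.7700 V=36.8383[EX]; j=2 S=53.3516 intr=27.8784 cont=27.8101 V=27.8784[EX]; j=3 S=64.1200 intr=17.1100 cont=17.0417 V=17.1100[EX]; j=4 S=77.0618 intr=4.1682 cont=6.7035 V=6.7035[hold]; j=5 S=92.6158 intr=0.0000 cont=1.1183 V=1.1183[hold]; j=6 S=111.3092 intr=0.0000 cont=0.0000 V=0.0000[hold]  S*(6)=64.1200
k=5: j=0 S=40.4929 intr=40.7371 cont=40.6688 V=40.7371[EX]; j=1 S=48.6659 intr=32.5641 cont=32.4958 V=32.5641[EX]; j=2 S=58.4885 intr=22.7415 cont=22.6732 V=22.7415[EX]; j=3 S=70.2937 intr=10.9363 cont=12.0880 V=12.0880[hold]; j=4 S=84.4816 intr=0.0000 cont=4.0102 V=4.0102[hold]; j=5 S=101.5332 intr=0.0000 cont=0.5792 V=0.5792[hold]  S*(5)=58.4885
k=4: j=0 S=44.3917 intr=36.8383 cont=36.7700 V=36.8383[EX]; j=1 S=53.3516 intr=27.8784 cont=27.8101 V=27.8784[EX]; j=2 S=64.1200 intr=17.1100 cont=17.5959 V=17.5959[hold]; j=3 S=77.0618 intr=4.1682 cont=8.1908 V=8.1908[hold]; j=4 S=92.6158 intr=0.0000 cont=2.3559 V=2.3559[hold]  S*(4)=53.3516
k=3: j=0 S=48.6659 intr=32.5641 cont=32.4958 V=32.5641[EX]; j=1 S=58.4885 intr=22.7415 cont=22.9071 V=22.9071[hold]; j=2 S=70.2937 intr=10.9363 cont=13.0554 V=13.0554[hold]; j=3 S=84.4816 intr=0.0000 cont=5.3762 V=5.3762[hold]  S*(3)=48.6659
k=2: j=0 S=53.3516 intr=27.8784 cont=27.8898 V=27.8898[hold]; j=1 S=64.1200 intr=17.1100 cont=18.1472 V=18.1472[hold]; j=2 S=77.0618 intr=4.1682 cont=9.3492 V=9.3492[hold]  S*(2)=-
k=1: j=0 S=58.4885 intr=22.7415 cont=23.1782 V=23.1782[hold]; j=1 S=70.2937 intr=10.9363 cont=13.8984 V=13.8984[hold]  S*(1)=-
k=0: j=0 S=64.1200 intr=17.1100 cont=18.6933 V=18.6933[hold]  S*(0)=-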